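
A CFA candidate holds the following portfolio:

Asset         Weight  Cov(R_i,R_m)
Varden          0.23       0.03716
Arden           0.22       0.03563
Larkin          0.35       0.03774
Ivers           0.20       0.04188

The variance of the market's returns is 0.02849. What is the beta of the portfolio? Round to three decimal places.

1.333

β_Varden = 0.03716 / 0.02849 = 1.3043
β_Arden = 0.03563 / 0.02849 = 1.2506
β_Larkin = 0.03774 / 0.02849 = 1.3247
β_Ivers = 0.04188 / 0.02849 = 1.4700
β_P = Σ w_i β_i = 0.23×1.3043 + 0.22×1.2506 + 0.35×1.3247 + 0.20×1.4700 = 1.3328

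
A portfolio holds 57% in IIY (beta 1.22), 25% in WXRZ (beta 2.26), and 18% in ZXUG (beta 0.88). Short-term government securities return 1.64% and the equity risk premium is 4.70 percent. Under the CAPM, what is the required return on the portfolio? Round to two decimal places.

β_P = Σ w_i β_i = 0.57×1.22 + 0.25×2.26 + 0.18×0.88 = 1.4188
E(R_P) = R_f + β_P × MRP = 1.64% + 1.4188 × 4.70% = 8.31%

8.31%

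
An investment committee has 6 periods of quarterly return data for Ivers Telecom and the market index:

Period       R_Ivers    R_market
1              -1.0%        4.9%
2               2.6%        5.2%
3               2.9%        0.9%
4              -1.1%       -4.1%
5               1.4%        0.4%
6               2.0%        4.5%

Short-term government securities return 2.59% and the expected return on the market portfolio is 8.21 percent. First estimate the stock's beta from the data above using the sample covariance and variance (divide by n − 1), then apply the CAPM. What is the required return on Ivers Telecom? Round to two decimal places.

Mean R_i = (-1.0 + 2.6 + 2.9 − 1.1 + 1.4 + 2.0) / 6 = 1.1333%
Mean R_m = (4.9 + 5.2 + 0.9 − 4.1 + 0.4 + 4.5) / 6 = 1.9667%
Σ(R_i − R̄_i)(R_m − R̄_m) = 11.9267  ⇒  Cov = 11.9267 / 5 = 2.3853
Σ(R_m − R̄_m)² = 65.8733  ⇒  Var(R_m) = 65.8733 / 5 = 13.1747
β = Cov / Var(R_m) = 2.3853 / 13.1747 = 0.1811
MRP = 8.21% − 2.59% = 5.62%
E(R) = R_f + β × MRP = 2.59% + 0.1811 × 5.62% = 3.61%

3.61%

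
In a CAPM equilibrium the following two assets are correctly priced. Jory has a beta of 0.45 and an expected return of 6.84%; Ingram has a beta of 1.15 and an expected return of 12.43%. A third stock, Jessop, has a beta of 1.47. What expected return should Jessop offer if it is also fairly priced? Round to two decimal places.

14.99%

MRP (SML slope) = (12.43% − 6.84%) / (1.15 − 0.45) = 5.59% / 0.70 = 7.9857%
R_f (intercept) = 6.84% − 0.45 × 7.9857% = 3.2464%
E(R_Jessop) = R_f + β × MRP = 3.2464% + 1.47 × 7.9857% = 14.99%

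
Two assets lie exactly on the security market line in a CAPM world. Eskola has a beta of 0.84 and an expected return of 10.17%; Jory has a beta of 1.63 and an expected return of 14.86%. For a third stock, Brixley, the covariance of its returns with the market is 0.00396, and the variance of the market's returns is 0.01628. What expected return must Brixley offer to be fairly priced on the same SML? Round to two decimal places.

MRP = (14.86% − 10.17%) / (1.63 − 0.84) = 5.9367%
R_f = 10.17% − 0.84 × 5.9367% = 5.1832%
β_Brixley = Cov / Var(R_m) = 0.00396 / 0.01628 = 0.2432
E(R_Brixley) = R_f + β × MRP = 5.1832% + 0.2432 × 5.9367% = 6.63%

6.63%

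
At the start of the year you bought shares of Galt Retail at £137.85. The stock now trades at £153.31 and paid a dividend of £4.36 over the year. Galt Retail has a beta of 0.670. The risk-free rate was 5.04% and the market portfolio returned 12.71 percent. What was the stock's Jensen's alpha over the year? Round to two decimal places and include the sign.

Realised HPR = (P1 + D1 − P0) / P0 = (153.31 + 4.36 − 137.85) / 137.85 = 19.82 / 137.85 = 14.3779%
MRP = 12.71% − 5.04% = 7.67%
CAPM required = R_f + β·MRP = 5.04% + 0.670 × 7.67% = 10.17890%
α = realised − required = 14.3779% − 10.17890% = +4.20%

+4.20%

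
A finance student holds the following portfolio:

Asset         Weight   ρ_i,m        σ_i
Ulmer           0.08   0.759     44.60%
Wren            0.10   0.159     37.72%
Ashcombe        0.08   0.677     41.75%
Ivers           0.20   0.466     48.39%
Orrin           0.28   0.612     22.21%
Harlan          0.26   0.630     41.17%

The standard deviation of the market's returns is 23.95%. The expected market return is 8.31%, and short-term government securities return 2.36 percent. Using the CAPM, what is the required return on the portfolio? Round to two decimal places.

7.48%

β_Ulmer = 0.759 × 44.60% / 23.95% = 1.4134
β_Wren = 0.159 × 37.72% / 23.95% = 0.2504
β_Ashcombe = 0.677 × 41.75% / 23.95% = 1.1802
β_Ivers = 0.466 × 48.39% / 23.95% = 0.9415
β_Orrin = 0.612 × 22.21% / 23.95% = 0.5675
β_Harlan = 0.630 × 41.17% / 23.95% = 1.0830
β_P = Σ w_i β_i = 0.08×1.4134 + 0.10×0.2504 + 0.08×1.1802 + 0.20×0.9415 + 0.28×0.5675 + 0.26×1.0830 = 0.8613
MRP = 8.31% − 2.36% = 5.95%
E(R_P) = R_f + β_P × MRP = 2.36% + 0.8613 × 5.95% = 7.48%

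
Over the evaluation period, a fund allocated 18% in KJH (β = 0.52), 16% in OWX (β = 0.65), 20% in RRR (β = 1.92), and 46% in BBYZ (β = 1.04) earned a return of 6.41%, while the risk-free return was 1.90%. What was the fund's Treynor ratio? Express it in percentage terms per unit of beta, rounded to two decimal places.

4.25%

β_P = 0.18×0.52 + 0.16×0.65 + 0.20×1.92 + 0.46×1.04 = 1.0600
Treynor = (R_P − R_f) / β_P = (6.41% − 1.90%) / 1.0600 = 4.51% / 1.0600 = 4.25%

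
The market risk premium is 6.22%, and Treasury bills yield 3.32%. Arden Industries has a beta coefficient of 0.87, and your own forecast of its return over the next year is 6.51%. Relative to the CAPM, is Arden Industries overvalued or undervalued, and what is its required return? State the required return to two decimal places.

Required return = R_f + β·MRP = 3.32% + 0.87 × 6.22% = 8.73%
Forecast 6.51% < required 8.73% → the stock plots below the SML → overvalued.

Overvalued; required return 8.73%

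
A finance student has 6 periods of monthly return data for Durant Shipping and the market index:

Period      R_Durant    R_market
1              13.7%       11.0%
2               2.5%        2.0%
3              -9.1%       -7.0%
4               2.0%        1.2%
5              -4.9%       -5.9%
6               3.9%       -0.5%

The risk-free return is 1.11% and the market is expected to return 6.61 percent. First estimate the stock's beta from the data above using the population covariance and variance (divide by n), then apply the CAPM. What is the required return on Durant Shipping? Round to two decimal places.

7.58%

Mean R_i = (13.7 + 2.5 − 9.1 + 2.0 − 4.9 + 3.9) / 6 = 1.3500%
Mean R_m = (11.0 + 2.0 − 7.0 + 1.2 − 5.9 − 0.5) / 6 = 0.1333%
Σ(R_i − R̄_i)(R_m − R̄_m) = 247.6800  ⇒  Cov = 247.6800 / 6 = 41.2800
Σ(R_m − R̄_m)² = 210.3933  ⇒  Var(R_m) = 210.3933 / 6 = 35.0656
β = Cov / Var(R_m) = 41.2800 / 35.0656 = 1.1772
MRP = 6.61% − 1.11% = 5.50%
E(R) = R_f + β × MRP = 1.11% + 1.1772 × 5.50% = 7.58%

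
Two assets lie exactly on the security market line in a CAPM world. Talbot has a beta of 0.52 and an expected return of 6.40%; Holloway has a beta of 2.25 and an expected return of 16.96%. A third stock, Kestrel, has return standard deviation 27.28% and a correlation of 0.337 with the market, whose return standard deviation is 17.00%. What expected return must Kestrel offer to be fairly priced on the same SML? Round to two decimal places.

MRP = (16.96% − 6.40%) / (2.25 − 0.52) = 6.1040%
R_f = 6.40% − 0.52 × 6.1040% = 3.2259%
β_Kestrel = ρ·σ_i/σ_m = 0.337 × 27.28 / 17.00 = 0.5408
E(R_Kestrel) = R_f + β × MRP = 3.2259% + 0.5408 × 6.1040% = 6.53%

6.53%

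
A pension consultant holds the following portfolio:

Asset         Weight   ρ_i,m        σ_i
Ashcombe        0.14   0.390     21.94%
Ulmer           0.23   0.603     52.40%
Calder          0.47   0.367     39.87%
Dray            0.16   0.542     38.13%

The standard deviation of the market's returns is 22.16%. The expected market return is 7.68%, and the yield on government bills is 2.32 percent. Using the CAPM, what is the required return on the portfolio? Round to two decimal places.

β_Ashcombe = 0.390 × 21.94% / 22.16% = 0.3861
β_Ulmer = 0.603 × 52.40% / 22.16% = 1.4259
β_Calder = 0.367 × 39.87% / 22.16% = 0.6603
β_Dray = 0.542 × 38.13% / 22.16% = 0.9326
β_P = Σ w_i β_i = 0.14×0.3861 + 0.23×1.4259 + 0.47×0.6603 + 0.16×0.9326 = 0.8416
MRP = 7.68% − 2.32% = 5.36%
E(R_P) = R_f + β_P × MRP = 2.32% + 0.8416 × 5.36% = 6.83%

6.83%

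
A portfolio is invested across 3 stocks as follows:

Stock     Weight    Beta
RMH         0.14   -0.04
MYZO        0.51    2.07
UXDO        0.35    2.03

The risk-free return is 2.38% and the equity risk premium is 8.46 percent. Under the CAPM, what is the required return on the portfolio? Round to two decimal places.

β_P = Σ w_i β_i = 0.14×-0.04 + 0.51×2.07 + 0.35×2.03 = 1.7606
E(R_P) = R_f + β_P × MRP = 2.38% + 1.7606 × 8.46% = 17.27%

17.27%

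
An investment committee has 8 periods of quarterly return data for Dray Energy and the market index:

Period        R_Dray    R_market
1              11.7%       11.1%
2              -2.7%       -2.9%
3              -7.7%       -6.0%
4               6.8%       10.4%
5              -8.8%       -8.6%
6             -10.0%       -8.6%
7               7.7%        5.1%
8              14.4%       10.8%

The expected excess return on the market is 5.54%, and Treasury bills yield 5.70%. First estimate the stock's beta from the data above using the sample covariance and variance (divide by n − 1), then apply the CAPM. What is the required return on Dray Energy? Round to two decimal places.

11.69%

Mean R_i = (11.7 − 2.7 − 7.7 + 6.8 − 8.8 − 10.0 + 7.7 + 14.4) / 8 = 1.4250%
Mean R_m = (11.1 − 2.9 − 6.0 + 10.4 − 8.6 − 8.6 + 5.1 + 10.8) / 8 = 1.4125%
Σ(R_i − R̄_i)(R_m − R̄_m) = 594.9875  ⇒  Cov = 594.9875 / 7 = 84.9982
Σ(R_m − R̄_m)² = 550.3888  ⇒  Var(R_m) = 550.3888 / 7 = 78.6270
β = Cov / Var(R_m) = 84.9982 / 78.6270 = 1.0810
E(R) = R_f + β × MRP = 5.70% + 1.0810 × 5.54% = 11.69%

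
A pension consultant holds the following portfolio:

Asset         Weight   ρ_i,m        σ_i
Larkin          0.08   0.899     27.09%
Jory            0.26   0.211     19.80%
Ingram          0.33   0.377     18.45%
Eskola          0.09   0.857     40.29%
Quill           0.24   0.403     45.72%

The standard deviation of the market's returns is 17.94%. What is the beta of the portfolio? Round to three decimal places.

0.717

β_Larkin = 0.899 × 27.09% / 17.94% = 1.3575
β_Jory = 0.211 × 19.80% / 17.94% = 0.2329
β_Ingram = 0.377 × 18.45% / 17.94% = 0.3877
β_Eskola = 0.857 × 40.29% / 17.94% = 1.9247
β_Quill = 0.403 × 45.72% / 17.94% = 1.0270
β_P = Σ w_i β_i = 0.08×1.3575 + 0.26×0.2329 + 0.33×0.3877 + 0.09×1.9247 + 0.24×1.0270 = 0.7168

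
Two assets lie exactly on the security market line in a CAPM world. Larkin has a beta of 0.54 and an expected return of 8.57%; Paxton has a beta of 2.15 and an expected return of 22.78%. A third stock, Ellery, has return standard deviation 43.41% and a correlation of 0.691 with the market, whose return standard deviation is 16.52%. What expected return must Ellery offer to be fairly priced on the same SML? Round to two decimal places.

MRP = (22.78% − 8.57%) / (2.15 − 0.54) = 8.8261%
R_f = 8.57% − 0.54 × 8.8261% = 3.8039%
β_Ellery = ρ·σ_i/σ_m = 0.691 × 43.41 / 16.52 = 1.8158
E(R_Ellery) = R_f + β × MRP = 3.8039% + 1.8158 × 8.8261% = 19.83%

19.83%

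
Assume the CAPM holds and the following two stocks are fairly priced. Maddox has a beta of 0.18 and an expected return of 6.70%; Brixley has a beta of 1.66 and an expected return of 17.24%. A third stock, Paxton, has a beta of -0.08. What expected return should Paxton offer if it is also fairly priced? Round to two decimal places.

MRP (SML slope) = (17.24% − 6.70%) / (1.66 − 0.18) = 10.54% / 1.48 = 7.1216%
R_f (intercept) = 6.70% − 0.18 × 7.1216% = 5.4181%
E(R_Paxton) = R_f + β × MRP = 5.4181% + -0.08 × 7.1216% = 4.85%

4.85%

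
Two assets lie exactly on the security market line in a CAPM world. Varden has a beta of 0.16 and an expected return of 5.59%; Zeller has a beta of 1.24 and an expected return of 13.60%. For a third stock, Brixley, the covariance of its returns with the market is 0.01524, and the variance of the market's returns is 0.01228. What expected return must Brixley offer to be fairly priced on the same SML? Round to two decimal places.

13.61%

MRP = (13.60% − 5.59%) / (1.24 − 0.16) = 7.4167%
R_f = 5.59% − 0.16 × 7.4167% = 4.4033%
β_Brixley = Cov / Var(R_m) = 0.01524 / 0.01228 = 1.2410
E(R_Brixley) = R_f + β × MRP = 4.4033% + 1.2410 × 7.4167% = 13.61%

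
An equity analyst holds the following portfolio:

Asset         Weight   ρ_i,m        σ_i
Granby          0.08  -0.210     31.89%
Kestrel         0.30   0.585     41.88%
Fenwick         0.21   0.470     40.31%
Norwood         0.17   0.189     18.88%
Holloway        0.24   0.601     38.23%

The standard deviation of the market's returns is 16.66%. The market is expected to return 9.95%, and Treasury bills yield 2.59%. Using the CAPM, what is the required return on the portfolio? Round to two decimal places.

β_Granby = -0.210 × 31.89% / 16.66% = -0.4020
β_Kestrel = 0.585 × 41.88% / 16.66% = 1.4706
β_Fenwick = 0.470 × 40.31% / 16.66% = 1.1372
β_Norwood = 0.189 × 18.88% / 16.66% = 0.2142
β_Holloway = 0.601 × 38.23% / 16.66% = 1.3791
β_P = Σ w_i β_i = 0.08×-0.4020 + 0.30×1.4706 + 0.21×1.1372 + 0.17×0.2142 + 0.24×1.3791 = 1.0152
MRP = 9.95% − 2.59% = 7.36%
E(R_P) = R_f + β_P × MRP = 2.59% + 1.0152 × 7.36% = 10.06%

10.06%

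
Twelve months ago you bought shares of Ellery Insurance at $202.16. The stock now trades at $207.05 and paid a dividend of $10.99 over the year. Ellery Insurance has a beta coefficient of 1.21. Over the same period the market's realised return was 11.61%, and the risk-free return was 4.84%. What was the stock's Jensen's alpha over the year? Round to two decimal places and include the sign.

-5.18%

Realised HPR = (P1 + D1 − P0) / P0 = (207.05 + 10.99 − 202.16) / 202.16 = 15.88 / 202.16 = 7.8552%
MRP = 11.61% − 4.84% = 6.77%
CAPM required = R_f + β·MRP = 4.84% + 1.21 × 6.77% = 13.0317%
α = realised − required = 7.8552% − 13.0317% = -5.18%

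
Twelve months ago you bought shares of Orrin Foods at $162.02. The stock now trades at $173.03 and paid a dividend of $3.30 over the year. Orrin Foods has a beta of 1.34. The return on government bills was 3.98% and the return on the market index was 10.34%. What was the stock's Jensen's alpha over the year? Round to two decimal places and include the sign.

Realised HPR = (P1 + D1 − P0) / P0 = (173.03 + 3.30 − 162.02) / 162.02 = 14.31 / 162.02 = 8.8322%
MRP = 10.34% − 3.98% = 6.36%
CAPM required = R_f + β·MRP = 3.98% + 1.34 × 6.36% = 12.5024%
α = realised − required = 8.8322% − 12.5024% = -3.67%

-3.67%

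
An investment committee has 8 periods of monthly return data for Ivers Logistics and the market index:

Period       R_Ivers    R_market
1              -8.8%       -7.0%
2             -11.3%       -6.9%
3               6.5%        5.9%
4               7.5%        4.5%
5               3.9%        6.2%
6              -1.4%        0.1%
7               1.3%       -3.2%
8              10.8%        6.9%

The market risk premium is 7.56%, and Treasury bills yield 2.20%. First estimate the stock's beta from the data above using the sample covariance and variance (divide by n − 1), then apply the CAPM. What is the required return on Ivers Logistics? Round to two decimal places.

11.52%

Mean R_i = (-8.8 − 11.3 + 6.5 + 7.5 + 3.9 − 1.4 + 1.3 + 10.8) / 8 = 1.0625%
Mean R_m = (-7.0 − 6.9 + 5.9 + 4.5 + 6.2 + 0.1 − 3.2 + 6.9) / 8 = 0.8125%
Σ(R_i − R̄_i)(R_m − R̄_m) = 299.1638  ⇒  Cov = 299.1638 / 7 = 42.7377
Σ(R_m − R̄_m)² = 242.6888  ⇒  Var(R_m) = 242.6888 / 7 = 34.6698
β = Cov / Var(R_m) = 42.7377 / 34.6698 = 1.2327
E(R) = R_f + β × MRP = 2.20% + 1.2327 × 7.56% = 11.52%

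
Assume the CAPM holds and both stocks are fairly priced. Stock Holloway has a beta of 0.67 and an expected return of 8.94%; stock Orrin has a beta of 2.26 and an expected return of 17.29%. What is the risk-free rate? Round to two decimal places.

Both satisfy E(R) = R_f + β·MRP, so the slope of the SML is
MRP = (17.29% − 8.94%) / (2.26 − 0.67) = 8.35% / 1.59 = 5.2516%
R_f = E(R_Holloway) − β_Holloway·MRP = 8.94% − 0.67 × 5.2516% = 5.4214%

5.42%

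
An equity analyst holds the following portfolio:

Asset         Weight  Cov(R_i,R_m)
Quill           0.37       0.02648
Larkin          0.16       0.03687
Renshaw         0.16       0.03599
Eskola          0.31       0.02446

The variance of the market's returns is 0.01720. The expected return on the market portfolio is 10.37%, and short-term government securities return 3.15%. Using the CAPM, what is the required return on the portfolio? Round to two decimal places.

15.34%

β_Quill = 0.02648 / 0.01720 = 1.5395
β_Larkin = 0.03687 / 0.01720 = 2.1436
β_Renshaw = 0.03599 / 0.01720 = 2.0924
β_Eskola = 0.02446 / 0.01720 = 1.4221
β_P = Σ w_i β_i = 0.37×1.5395 + 0.16×2.1436 + 0.16×2.0924 + 0.31×1.4221 = 1.6882
MRP = 10.37% − 3.15% = 7.22%
E(R_P) = R_f + β_P × MRP = 3.15% + 1.6882 × 7.22% = 15.34%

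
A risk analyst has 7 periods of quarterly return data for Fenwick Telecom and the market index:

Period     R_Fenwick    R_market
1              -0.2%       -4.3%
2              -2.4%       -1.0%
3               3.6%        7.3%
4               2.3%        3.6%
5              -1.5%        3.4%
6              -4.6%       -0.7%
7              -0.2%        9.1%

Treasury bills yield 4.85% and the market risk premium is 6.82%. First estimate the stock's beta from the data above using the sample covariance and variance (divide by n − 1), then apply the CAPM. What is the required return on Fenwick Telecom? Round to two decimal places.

6.91%

Mean R_i = (-0.2 − 2.4 + 3.6 + 2.3 − 1.5 − 4.6 − 0.2) / 7 = -0.4286%
Mean R_m = (-4.3 − 1.0 + 7.3 + 3.6 + 3.4 − 0.7 + 9.1) / 7 = 2.4857%
Σ(R_i − R̄_i)(R_m − R̄_m) = 41.5771  ⇒  Cov = 41.5771 / 6 = 6.9295
Σ(R_m − R̄_m)² = 137.3486  ⇒  Var(R_m) = 137.3486 / 6 = 22.8914
β = Cov / Var(R_m) = 6.9295 / 22.8914 = 0.3027
E(R) = R_f + β × MRP = 4.85% + 0.3027 × 6.82% = 6.91%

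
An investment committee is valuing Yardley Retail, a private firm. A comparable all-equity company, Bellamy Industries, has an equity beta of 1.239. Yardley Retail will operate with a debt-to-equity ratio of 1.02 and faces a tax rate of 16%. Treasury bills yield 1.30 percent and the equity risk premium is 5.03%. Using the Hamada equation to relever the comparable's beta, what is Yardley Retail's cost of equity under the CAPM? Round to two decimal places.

β_L = β_U × [1 + (1 − t)(D/E)] = 1.239 × [1 + (1 − 0.16) × 1.02]
    = 1.239 × [1 + 0.84 × 1.02] = 1.239 × 1.8568 = 2.3006
E(R) = R_f + β_L × MRP = 1.30% + 2.3006 × 5.03% = 12.87%

12.87%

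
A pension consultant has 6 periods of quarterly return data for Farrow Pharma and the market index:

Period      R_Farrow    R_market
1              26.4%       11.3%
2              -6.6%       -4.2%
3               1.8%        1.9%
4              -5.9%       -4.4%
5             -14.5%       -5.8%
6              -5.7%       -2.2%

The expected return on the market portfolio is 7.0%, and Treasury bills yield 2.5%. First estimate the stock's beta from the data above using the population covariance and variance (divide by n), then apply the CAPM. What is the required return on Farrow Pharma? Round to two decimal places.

12.37%

Mean R_i = (26.4 − 6.6 + 1.8 − 5.9 − 14.5 − 5.7) / 6 = -0.7500%
Mean R_m = (11.3 − 4.2 + 1.9 − 4.4 − 5.8 − 2.2) / 6 = -0.5667%
Σ(R_i − R̄_i)(R_m − R̄_m) = 449.5100  ⇒  Cov = 449.5100 / 6 = 74.9183
Σ(R_m − R̄_m)² = 204.8533  ⇒  Var(R_m) = 204.8533 / 6 = 34.1422
β = Cov / Var(R_m) = 74.9183 / 34.1422 = 2.1943
MRP = 7.0% − 2.5% = 4.50%
E(R) = R_f + β × MRP = 2.5% + 2.1943 × 4.5% = 12.37%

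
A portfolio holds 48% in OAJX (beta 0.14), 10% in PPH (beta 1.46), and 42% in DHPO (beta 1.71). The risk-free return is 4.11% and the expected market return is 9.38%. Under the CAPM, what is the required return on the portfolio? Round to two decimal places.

9.02%

β_P = Σ w_i β_i = 0.48×0.14 + 0.10×1.46 + 0.42×1.71 = 0.9314
MRP = 9.38% − 4.11% = 5.27%
E(R_P) = R_f + β_P × MRP = 4.11% + 0.9314 × 5.27% = 9.02%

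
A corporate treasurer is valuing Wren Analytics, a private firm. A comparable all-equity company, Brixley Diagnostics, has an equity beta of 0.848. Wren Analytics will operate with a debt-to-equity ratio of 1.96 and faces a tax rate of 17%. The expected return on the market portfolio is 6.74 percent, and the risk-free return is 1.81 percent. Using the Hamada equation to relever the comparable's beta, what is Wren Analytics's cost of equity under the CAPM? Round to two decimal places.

12.79%

β_L = β_U × [1 + (1 − t)(D/E)] = 0.848 × [1 + (1 − 0.17) × 1.96]
    = 0.848 × [1 + 0.83 × 1.96] = 0.848 × 2.6268 = 2.2275
MRP = 6.74% − 1.81% = 4.93%
E(R) = R_f + β_L × MRP = 1.81% + 2.2275 × 4.93% = 12.79%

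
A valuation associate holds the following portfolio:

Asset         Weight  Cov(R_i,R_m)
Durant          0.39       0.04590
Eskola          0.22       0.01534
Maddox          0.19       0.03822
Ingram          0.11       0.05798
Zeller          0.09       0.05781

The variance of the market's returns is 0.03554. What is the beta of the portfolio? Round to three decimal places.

1.129

β_Durant = 0.04590 / 0.03554 = 1.2915
β_Eskola = 0.01534 / 0.03554 = 0.4316
β_Maddox = 0.03822 / 0.03554 = 1.0754
β_Ingram = 0.05798 / 0.03554 = 1.6314
β_Zeller = 0.05781 / 0.03554 = 1.6266
β_P = Σ w_i β_i = 0.39×1.2915 + 0.22×0.4316 + 0.19×1.0754 + 0.11×1.6314 + 0.09×1.6266 = 1.1288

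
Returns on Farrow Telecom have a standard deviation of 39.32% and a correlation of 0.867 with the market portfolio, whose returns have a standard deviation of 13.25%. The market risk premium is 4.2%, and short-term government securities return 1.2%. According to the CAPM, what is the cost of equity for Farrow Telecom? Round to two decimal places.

12.01%

β = ρ × σ_i / σ_m = 0.867 × 39.32% / 13.25% = 2.5729
E(R) = 1.2% + 2.5729 × 4.2% = 12.01%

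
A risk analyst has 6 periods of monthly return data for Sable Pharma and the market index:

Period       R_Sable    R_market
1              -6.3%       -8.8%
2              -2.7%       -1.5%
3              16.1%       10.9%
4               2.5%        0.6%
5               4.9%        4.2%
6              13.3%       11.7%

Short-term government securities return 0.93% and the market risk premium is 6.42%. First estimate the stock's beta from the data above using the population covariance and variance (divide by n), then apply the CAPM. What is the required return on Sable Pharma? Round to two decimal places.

7.96%

Mean R_i = (-6.3 − 2.7 + 16.1 + 2.5 + 4.9 + 13.3) / 6 = 4.6333%
Mean R_m = (-8.8 − 1.5 + 10.9 + 0.6 + 4.2 + 11.7) / 6 = 2.8500%
Σ(R_i − R̄_i)(R_m − R̄_m) = 333.4400  ⇒  Cov = 333.4400 / 6 = 55.5733
Σ(R_m − R̄_m)² = 304.6550  ⇒  Var(R_m) = 304.6550 / 6 = 50.7758
β = Cov / Var(R_m) = 55.5733 / 50.7758 = 1.0945
E(R) = R_f + β × MRP = 0.93% + 1.0945 × 6.42% = 7.96%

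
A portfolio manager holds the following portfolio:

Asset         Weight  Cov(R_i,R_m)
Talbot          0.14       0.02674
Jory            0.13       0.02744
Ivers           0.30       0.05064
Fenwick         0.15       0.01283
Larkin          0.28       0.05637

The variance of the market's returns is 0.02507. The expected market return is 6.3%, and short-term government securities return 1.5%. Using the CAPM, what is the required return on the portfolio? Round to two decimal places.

9.20%

β_Talbot = 0.02674 / 0.02507 = 1.0666
β_Jory = 0.02744 / 0.02507 = 1.0945
β_Ivers = 0.05064 / 0.02507 = 2.0199
β_Fenwick = 0.01283 / 0.02507 = 0.5118
β_Larkin = 0.05637 / 0.02507 = 2.2485
β_P = Σ w_i β_i = 0.14×1.0666 + 0.13×1.0945 + 0.30×2.0199 + 0.15×0.5118 + 0.28×2.2485 = 1.6039
MRP = 6.3% − 1.5% = 4.80%
E(R_P) = R_f + β_P × MRP = 1.5% + 1.6039 × 4.8% = 9.20%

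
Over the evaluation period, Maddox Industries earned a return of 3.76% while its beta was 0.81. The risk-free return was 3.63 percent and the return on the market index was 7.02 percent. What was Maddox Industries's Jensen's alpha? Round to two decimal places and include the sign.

-2.62%

Market excess return = 7.02% − 3.63% = 3.39%
CAPM benchmark = R_f + β(R_m − R_f) = 3.63% + 0.81 × 3.39% = 6.3759%
α = actual − benchmark = 3.76% − 6.3759% = -2.62%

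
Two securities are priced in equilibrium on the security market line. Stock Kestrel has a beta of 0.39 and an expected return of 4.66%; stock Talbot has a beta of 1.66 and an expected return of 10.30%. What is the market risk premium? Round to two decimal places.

Both satisfy E(R) = R_f + β·MRP, so the slope of the SML is
MRP = (10.30% − 4.66%) / (1.66 − 0.39) = 5.64% / 1.27 = 4.4409%

4.44%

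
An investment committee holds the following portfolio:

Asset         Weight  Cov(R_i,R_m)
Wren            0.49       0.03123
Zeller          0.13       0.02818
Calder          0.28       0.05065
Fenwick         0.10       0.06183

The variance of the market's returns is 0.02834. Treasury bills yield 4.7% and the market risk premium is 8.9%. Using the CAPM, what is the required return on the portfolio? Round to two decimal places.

17.05%

β_Wren = 0.03123 / 0.02834 = 1.1020
β_Zeller = 0.02818 / 0.02834 = 0.9944
β_Calder = 0.05065 / 0.02834 = 1.7872
β_Fenwick = 0.06183 / 0.02834 = 2.1817
β_P = Σ w_i β_i = 0.49×1.1020 + 0.13×0.9944 + 0.28×1.7872 + 0.10×2.1817 = 1.3878
E(R_P) = R_f + β_P × MRP = 4.7% + 1.3878 × 8.9% = 17.05%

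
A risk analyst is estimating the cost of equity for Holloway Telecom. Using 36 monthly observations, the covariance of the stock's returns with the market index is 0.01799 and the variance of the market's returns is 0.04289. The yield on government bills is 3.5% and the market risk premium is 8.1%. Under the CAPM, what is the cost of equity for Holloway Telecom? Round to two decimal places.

β = Cov(R_i, R_m) / Var(R_m) = 0.01799 / 0.04289 = 0.4194
E(R) = R_f + β × MRP = 3.5% + 0.4194 × 8.1% = 6.90%

6.90%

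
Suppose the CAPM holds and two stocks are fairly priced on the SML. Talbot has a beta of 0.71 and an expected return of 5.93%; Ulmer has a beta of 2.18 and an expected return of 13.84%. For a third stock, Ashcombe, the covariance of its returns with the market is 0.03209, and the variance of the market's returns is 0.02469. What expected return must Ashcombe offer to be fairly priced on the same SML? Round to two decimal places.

MRP = (13.84% − 5.93%) / (2.18 − 0.71) = 5.3810%
R_f = 5.93% − 0.71 × 5.3810% = 2.1095%
β_Ashcombe = Cov / Var(R_m) = 0.03209 / 0.02469 = 1.2997
E(R_Ashcombe) = R_f + β × MRP = 2.1095% + 1.2997 × 5.3810% = 9.10%

9.10%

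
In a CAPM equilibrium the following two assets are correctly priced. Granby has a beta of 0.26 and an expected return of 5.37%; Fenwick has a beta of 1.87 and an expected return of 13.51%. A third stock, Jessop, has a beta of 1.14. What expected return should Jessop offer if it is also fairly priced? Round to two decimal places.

9.82%

MRP (SML slope) = (13.51% − 5.37%) / (1.87 − 0.26) = 8.14% / 1.61 = 5.0559%
R_f (intercept) = 5.37% − 0.26 × 5.0559% = 4.0555%
E(R_Jessop) = R_f + β × MRP = 4.0555% + 1.14 × 5.0559% = 9.82%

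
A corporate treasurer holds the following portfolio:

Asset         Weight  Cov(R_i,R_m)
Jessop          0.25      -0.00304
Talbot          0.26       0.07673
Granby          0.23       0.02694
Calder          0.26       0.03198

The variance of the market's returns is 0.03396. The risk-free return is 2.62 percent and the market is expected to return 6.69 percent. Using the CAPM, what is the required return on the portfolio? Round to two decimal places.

β_Jessop = -0.00304 / 0.03396 = -0.0895
β_Talbot = 0.07673 / 0.03396 = 2.2594
β_Granby = 0.02694 / 0.03396 = 0.7933
β_Calder = 0.03198 / 0.03396 = 0.9417
β_P = Σ w_i β_i = 0.25×-0.0895 + 0.26×2.2594 + 0.23×0.7933 + 0.26×0.9417 = 0.9924
MRP = 6.69% − 2.62% = 4.07%
E(R_P) = R_f + β_P × MRP = 2.62% + 0.9924 × 4.07% = 6.66%

6.66%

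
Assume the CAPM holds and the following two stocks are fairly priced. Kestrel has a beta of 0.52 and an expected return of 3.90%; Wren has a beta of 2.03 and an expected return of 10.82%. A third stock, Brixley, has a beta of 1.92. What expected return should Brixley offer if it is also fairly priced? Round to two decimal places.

10.32%

MRP (SML slope) = (10.82% − 3.90%) / (2.03 − 0.52) = 6.92% / 1.51 = 4.5828%
R_f (intercept) = 3.90% − 0.52 × 4.5828% = 1.5169%
E(R_Brixley) = R_f + β × MRP = 1.5169% + 1.92 × 4.5828% = 10.32%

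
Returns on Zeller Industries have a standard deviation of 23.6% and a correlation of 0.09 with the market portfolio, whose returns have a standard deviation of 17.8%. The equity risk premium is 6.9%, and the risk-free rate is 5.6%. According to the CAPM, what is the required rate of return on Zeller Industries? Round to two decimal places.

6.42%

β = ρ × σ_i / σ_m = 0.09 × 23.6% / 17.8% = 0.1193
E(R) = 5.6% + 0.1193 × 6.9% = 6.42%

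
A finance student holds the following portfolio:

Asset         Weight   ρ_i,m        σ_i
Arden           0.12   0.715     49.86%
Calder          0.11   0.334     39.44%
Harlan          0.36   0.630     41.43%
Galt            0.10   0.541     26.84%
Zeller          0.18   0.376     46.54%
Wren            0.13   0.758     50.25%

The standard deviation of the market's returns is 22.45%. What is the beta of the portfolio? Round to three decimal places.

1.099

β_Arden = 0.715 × 49.86% / 22.45% = 1.5880
β_Calder = 0.334 × 39.44% / 22.45% = 0.5868
β_Harlan = 0.630 × 41.43% / 22.45% = 1.1626
β_Galt = 0.541 × 26.84% / 22.45% = 0.6468
β_Zeller = 0.376 × 46.54% / 22.45% = 0.7795
β_Wren = 0.758 × 50.25% / 22.45% = 1.6966
β_P = Σ w_i β_i = 0.12×1.5880 + 0.11×0.5868 + 0.36×1.1626 + 0.10×0.6468 + 0.18×0.7795 + 0.13×1.6966 = 1.0992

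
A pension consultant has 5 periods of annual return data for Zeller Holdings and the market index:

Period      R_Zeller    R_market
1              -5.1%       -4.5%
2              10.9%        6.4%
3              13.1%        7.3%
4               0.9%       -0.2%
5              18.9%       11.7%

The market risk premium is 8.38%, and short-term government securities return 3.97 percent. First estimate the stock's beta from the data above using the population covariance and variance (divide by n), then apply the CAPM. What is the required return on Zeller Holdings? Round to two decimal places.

Mean R_i = (-5.1 + 10.9 + 13.1 + 0.9 + 18.9) / 5 = 7.7400%
Mean R_m = (-4.5 + 6.4 + 7.3 − 0.2 + 11.7) / 5 = 4.1400%
Σ(R_i − R̄_i)(R_m − R̄_m) = 249.0720  ⇒  Cov = 249.0720 / 5 = 49.8144
Σ(R_m − R̄_m)² = 165.7320  ⇒  Var(R_m) = 165.7320 / 5 = 33.1464
β = Cov / Var(R_m) = 49.8144 / 33.1464 = 1.5029
E(R) = R_f + β × MRP = 3.97% + 1.5029 × 8.38% = 16.56%

16.56%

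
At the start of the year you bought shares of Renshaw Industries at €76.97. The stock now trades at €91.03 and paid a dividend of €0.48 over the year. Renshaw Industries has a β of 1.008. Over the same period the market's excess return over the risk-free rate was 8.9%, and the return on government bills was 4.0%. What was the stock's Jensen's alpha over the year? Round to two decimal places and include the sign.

Realised HPR = (P1 + D1 − P0) / P0 = (91.03 + 0.48 − 76.97) / 76.97 = 14.54 / 76.97 = 18.8905%
CAPM required = R_f + β·MRP = 4.0% + 1.008 × 8.9% = 12.9712%
α = realised − required = 18.8905% − 12.9712% = +5.92%

+5.92%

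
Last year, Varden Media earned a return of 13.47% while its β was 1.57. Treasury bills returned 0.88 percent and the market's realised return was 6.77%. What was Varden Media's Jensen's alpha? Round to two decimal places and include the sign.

+3.34%

Market excess return = 6.77% − 0.88% = 5.89%
CAPM benchmark = R_f + β(R_m − R_f) = 0.88% + 1.57 × 5.89% = 10.1273%
α = actual − benchmark = 13.47% − 10.1273% = +3.34%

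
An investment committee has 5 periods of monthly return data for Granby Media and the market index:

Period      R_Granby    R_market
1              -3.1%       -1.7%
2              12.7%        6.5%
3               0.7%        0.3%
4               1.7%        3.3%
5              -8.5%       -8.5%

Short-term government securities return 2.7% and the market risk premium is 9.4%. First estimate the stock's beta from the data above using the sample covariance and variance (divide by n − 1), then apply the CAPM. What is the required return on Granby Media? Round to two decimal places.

14.85%

Mean R_i = (-3.1 + 12.7 + 0.7 + 1.7 − 8.5) / 5 = 0.7000%
Mean R_m = (-1.7 + 6.5 + 0.3 + 3.3 − 8.5) / 5 = -0.0200%
Σ(R_i − R̄_i)(R_m − R̄_m) = 165.9600  ⇒  Cov = 165.9600 / 4 = 41.4900
Σ(R_m − R̄_m)² = 128.3680  ⇒  Var(R_m) = 128.3680 / 4 = 32.0920
β = Cov / Var(R_m) = 41.4900 / 32.0920 = 1.2928
E(R) = R_f + β × MRP = 2.7% + 1.2928 × 9.4% = 14.85%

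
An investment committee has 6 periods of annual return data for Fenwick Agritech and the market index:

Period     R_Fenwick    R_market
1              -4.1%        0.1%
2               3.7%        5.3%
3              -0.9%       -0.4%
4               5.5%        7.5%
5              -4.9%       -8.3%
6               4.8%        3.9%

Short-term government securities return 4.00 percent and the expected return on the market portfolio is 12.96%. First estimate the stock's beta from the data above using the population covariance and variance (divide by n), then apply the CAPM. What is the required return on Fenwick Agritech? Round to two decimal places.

10.52%

Mean R_i = (-4.1 + 3.7 − 0.9 + 5.5 − 4.9 + 4.8) / 6 = 0.6833%
Mean R_m = (0.1 + 5.3 − 0.4 + 7.5 − 8.3 + 3.9) / 6 = 1.3500%
Σ(R_i − R̄_i)(R_m − R̄_m) = 114.6650  ⇒  Cov = 114.6650 / 6 = 19.1108
Σ(R_m − R̄_m)² = 157.6750  ⇒  Var(R_m) = 157.6750 / 6 = 26.2792
β = Cov / Var(R_m) = 19.1108 / 26.2792 = 0.7272
MRP = 12.96% − 4.00% = 8.96%
E(R) = R_f + β × MRP = 4.00% + 0.7272 × 8.96% = 10.52%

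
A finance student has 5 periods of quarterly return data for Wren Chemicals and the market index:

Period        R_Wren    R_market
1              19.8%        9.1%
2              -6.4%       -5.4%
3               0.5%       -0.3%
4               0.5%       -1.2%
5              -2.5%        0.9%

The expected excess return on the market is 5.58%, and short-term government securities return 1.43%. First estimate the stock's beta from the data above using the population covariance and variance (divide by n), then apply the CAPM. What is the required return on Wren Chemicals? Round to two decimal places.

Mean R_i = (19.8 − 6.4 + 0.5 + 0.5 − 2.5) / 5 = 2.3800%
Mean R_m = (9.1 − 5.4 − 0.3 − 1.2 + 0.9) / 5 = 0.6200%
Σ(R_i − R̄_i)(R_m − R̄_m) = 204.3620  ⇒  Cov = 204.3620 / 5 = 40.8724
Σ(R_m − R̄_m)² = 112.3880  ⇒  Var(R_m) = 112.3880 / 5 = 22.4776
β = Cov / Var(R_m) = 40.8724 / 22.4776 = 1.8184
E(R) = R_f + β × MRP = 1.43% + 1.8184 × 5.58% = 11.58%

11.58%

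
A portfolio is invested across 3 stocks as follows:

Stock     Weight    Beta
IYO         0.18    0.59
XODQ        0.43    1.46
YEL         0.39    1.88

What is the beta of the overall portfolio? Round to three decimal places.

β_P = Σ w_i β_i = 0.18×0.59 + 0.43×1.46 + 0.39×1.88 = 1.4672

1.467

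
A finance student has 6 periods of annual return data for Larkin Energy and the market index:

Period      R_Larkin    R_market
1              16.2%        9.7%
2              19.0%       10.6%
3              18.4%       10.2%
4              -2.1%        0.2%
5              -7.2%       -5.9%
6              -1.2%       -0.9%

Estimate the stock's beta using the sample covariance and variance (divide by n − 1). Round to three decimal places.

1.664

Mean R_i = (16.2 + 19.0 + 18.4 − 2.1 − 7.2 − 1.2) / 6 = 7.1833%
Mean R_m = (9.7 + 10.6 + 10.2 + 0.2 − 5.9 − 0.9) / 6 = 3.9833%
Σ(R_i − R̄_i)(R_m − R̄_m) = 417.6783  ⇒  Cov = 417.6783 / 5 = 83.5357
Σ(R_m − R̄_m)² = 250.9483  ⇒  Var(R_m) = 250.9483 / 5 = 50.1897
β = Cov / Var(R_m) = 83.5357 / 50.1897 = 1.6644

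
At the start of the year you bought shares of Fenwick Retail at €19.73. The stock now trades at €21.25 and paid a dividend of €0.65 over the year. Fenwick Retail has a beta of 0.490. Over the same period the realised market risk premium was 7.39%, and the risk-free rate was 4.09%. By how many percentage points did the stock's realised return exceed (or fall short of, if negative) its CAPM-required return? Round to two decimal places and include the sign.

Realised HPR = (P1 + D1 − P0) / P0 = (21.25 + 0.65 − 19.73) / 19.73 = 2.17 / 19.73 = 10.9985%
CAPM required = R_f + β·MRP = 4.09% + 0.490 × 7.39% = 7.71110%
α = realised − required = 10.9985% − 7.71110% = +3.29%

+3.29%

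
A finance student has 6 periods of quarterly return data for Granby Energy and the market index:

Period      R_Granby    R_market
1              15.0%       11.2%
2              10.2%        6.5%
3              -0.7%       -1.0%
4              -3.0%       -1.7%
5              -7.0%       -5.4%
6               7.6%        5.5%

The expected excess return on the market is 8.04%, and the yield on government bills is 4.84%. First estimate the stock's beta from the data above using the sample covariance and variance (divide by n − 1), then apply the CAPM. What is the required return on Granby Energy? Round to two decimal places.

Mean R_i = (15.0 + 10.2 − 0.7 − 3.0 − 7.0 + 7.6) / 6 = 3.6833%
Mean R_m = (11.2 + 6.5 − 1.0 − 1.7 − 5.4 + 5.5) / 6 = 2.5167%
Σ(R_i − R̄_i)(R_m − R̄_m) = 264.0817  ⇒  Cov = 264.0817 / 5 = 52.8163
Σ(R_m − R̄_m)² = 192.9883  ⇒  Var(R_m) = 192.9883 / 5 = 38.5977
β = Cov / Var(R_m) = 52.8163 / 38.5977 = 1.3684
E(R) = R_f + β × MRP = 4.84% + 1.3684 × 8.04% = 15.84%

15.84%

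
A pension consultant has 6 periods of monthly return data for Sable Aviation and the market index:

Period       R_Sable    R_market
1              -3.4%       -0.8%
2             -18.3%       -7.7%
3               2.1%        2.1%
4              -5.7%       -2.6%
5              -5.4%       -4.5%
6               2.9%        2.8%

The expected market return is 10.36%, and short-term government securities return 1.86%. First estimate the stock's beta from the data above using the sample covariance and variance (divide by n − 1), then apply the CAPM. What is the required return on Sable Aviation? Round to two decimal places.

17.32%

Mean R_i = (-3.4 − 18.3 + 2.1 − 5.7 − 5.4 + 2.9) / 6 = -4.6333%
Mean R_m = (-0.8 − 7.7 + 2.1 − 2.6 − 4.5 + 2.8) / 6 = -1.7833%
Σ(R_i − R̄_i)(R_m − R̄_m) = 145.7033  ⇒  Cov = 145.7033 / 5 = 29.1407
Σ(R_m − R̄_m)² = 80.1083  ⇒  Var(R_m) = 80.1083 / 5 = 16.0217
β = Cov / Var(R_m) = 29.1407 / 16.0217 = 1.8188
MRP = 10.36% − 1.86% = 8.50%
E(R) = R_f + β × MRP = 1.86% + 1.8188 × 8.50% = 17.32%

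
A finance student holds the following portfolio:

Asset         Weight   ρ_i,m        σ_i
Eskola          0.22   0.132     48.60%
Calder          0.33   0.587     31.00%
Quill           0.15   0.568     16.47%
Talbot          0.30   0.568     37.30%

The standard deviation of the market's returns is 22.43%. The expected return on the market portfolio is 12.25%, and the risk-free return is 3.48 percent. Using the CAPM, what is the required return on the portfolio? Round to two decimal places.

β_Eskola = 0.132 × 48.60% / 22.43% = 0.2860
β_Calder = 0.587 × 31.00% / 22.43% = 0.8113
β_Quill = 0.568 × 16.47% / 22.43% = 0.4171
β_Talbot = 0.568 × 37.30% / 22.43% = 0.9446
β_P = Σ w_i β_i = 0.22×0.2860 + 0.33×0.8113 + 0.15×0.4171 + 0.30×0.9446 = 0.6766
MRP = 12.25% − 3.48% = 8.77%
E(R_P) = R_f + β_P × MRP = 3.48% + 0.6766 × 8.77% = 9.41%

9.41%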